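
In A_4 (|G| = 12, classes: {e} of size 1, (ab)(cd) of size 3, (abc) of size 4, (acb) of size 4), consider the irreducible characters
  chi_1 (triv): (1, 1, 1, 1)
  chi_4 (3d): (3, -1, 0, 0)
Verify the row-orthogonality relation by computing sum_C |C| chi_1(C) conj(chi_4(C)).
Sum = 0; so <chi_1, chi_4> = 0 (distinct irreducibles are orthogonal).

Derivation: Compute term by term over conjugacy classes (|C| * chi_1(C) * conj(chi_4(C))):
  1*(1)*conj(3) + 3*(1)*conj(-1) + 4*(1)*conj(0) + 4*(1)*conj(0)
  = (3) + (-3) + (0) + (0)
  = 0.
(Exp terms are combined using exp(i*s)*conj(exp(i*t)) = exp(i*(s-t)), and sums of them are collapsed using the identity that for every m > 1 the m distinct m-th roots of unity sum to 0, e.g. 1 + exp(2*I*pi/3) + exp(-2*I*pi/3) = 0.)
Dividing by |G| = 12 gives 0/12 = 0, matching the row-orthogonality relation <chi_1, chi_4> = [chi_1 = chi_4].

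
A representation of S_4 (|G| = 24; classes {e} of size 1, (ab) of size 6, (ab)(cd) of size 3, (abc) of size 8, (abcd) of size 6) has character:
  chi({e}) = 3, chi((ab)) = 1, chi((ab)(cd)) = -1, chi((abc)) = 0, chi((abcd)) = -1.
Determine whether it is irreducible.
Irreducible: <chi, chi> = 1.

Justification: <chi, chi> = (1/|G|) sum_C |C| * |chi(C)|^2 = (1/24)[1*|3|^2 + 6*|1|^2 + 3*|-1|^2 + 8*|0|^2 + 6*|-1|^2]
  = (1/24)[(9) + (6) + (3) + (0) + (6)] = 24/24 = 1.
A character is irreducible iff <chi, chi> = 1, so this representation is irreducible.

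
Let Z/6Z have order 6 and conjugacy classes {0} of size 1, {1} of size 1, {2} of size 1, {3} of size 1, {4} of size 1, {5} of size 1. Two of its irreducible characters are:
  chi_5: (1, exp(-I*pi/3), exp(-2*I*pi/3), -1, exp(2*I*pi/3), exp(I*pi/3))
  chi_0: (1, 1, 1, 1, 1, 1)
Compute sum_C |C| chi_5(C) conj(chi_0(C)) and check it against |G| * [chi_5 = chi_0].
Sum = 0; so <chi_5, chi_0> = 0 (distinct irreducibles are orthogonal).

Derivation: Compute term by term over conjugacy classes (|C| * chi_5(C) * conj(chi_0(C))):
  1*(1)*conj(1) + 1*(exp(-I*pi/3))*conj(1) + 1*(exp(-2*I*pi/3))*conj(1) + 1*(-1)*conj(1) + 1*(exp(2*I*pi/3))*conj(1) + 1*(exp(I*pi/3))*conj(1)
  = (1) + (exp(-I*pi/3)) + (exp(-2*I*pi/3)) + (-1) + (exp(2*I*pi/3)) + (exp(I*pi/3))
  = 0.
(Exp terms are combined using exp(i*s)*conj(exp(i*t)) = exp(i*(s-t)), and sums of them are collapsed using the identity that for every m > 1 the m distinct m-th roots of unity sum to 0, e.g. 1 + exp(2*I*pi/3) + exp(-2*I*pi/3) = 0.)
Dividing by |G| = 6 gives 0/6 = 0, matching the row-orthogonality relation <chi_5, chi_0> = [chi_5 = chi_0].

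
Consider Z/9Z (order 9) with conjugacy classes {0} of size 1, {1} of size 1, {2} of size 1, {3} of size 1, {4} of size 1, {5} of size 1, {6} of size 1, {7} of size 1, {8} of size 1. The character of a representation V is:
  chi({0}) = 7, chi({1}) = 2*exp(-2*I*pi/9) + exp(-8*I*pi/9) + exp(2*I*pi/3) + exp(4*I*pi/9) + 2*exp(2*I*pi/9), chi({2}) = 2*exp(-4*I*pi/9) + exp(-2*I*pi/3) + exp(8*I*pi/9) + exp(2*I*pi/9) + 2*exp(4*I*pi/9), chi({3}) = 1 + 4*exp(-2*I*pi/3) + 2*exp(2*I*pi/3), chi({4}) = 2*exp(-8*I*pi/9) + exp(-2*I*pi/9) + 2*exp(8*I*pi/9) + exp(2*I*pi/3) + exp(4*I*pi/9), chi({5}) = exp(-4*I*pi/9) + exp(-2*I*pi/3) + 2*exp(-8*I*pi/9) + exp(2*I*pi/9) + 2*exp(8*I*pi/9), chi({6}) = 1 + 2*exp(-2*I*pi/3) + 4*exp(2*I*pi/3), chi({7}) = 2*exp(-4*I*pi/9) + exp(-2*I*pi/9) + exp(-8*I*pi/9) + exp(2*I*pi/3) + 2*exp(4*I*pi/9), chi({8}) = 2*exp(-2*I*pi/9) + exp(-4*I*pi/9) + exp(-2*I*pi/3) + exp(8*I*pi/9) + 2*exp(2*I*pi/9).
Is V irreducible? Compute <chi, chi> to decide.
Not irreducible (reducible): <chi, chi> = 11 > 1.

Justification: <chi, chi> = (1/|G|) sum_C |C| * |chi(C)|^2 = (1/9)[1*|7|^2 + 1*|2*exp(-2*I*pi/9) + exp(-8*I*pi/9) + exp(2*I*pi/3) + exp(4*I*pi/9) + 2*exp(2*I*pi/9)|^2 + 1*|2*exp(-4*I*pi/9) + exp(-2*I*pi/3) + exp(8*I*pi/9) + exp(2*I*pi/9) + 2*exp(4*I*pi/9)|^2 + 1*|1 + 4*exp(-2*I*pi/3) + 2*exp(2*I*pi/3)|^2 + 1*|2*exp(-8*I*pi/9) + exp(-2*I*pi/9) + 2*exp(8*I*pi/9) + exp(2*I*pi/3) + exp(4*I*pi/9)|^2 + 1*|exp(-4*I*pi/9) + exp(-2*I*pi/3) + 2*exp(-8*I*pi/9) + exp(2*I*pi/9) + 2*exp(8*I*pi/9)|^2 + 1*|1 + 2*exp(-2*I*pi/3) + 4*exp(2*I*pi/3)|^2 + 1*|2*exp(-4*I*pi/9) + exp(-2*I*pi/9) + exp(-8*I*pi/9) + exp(2*I*pi/3) + 2*exp(4*I*pi/9)|^2 + 1*|2*exp(-2*I*pi/9) + exp(-4*I*pi/9) + exp(-2*I*pi/3) + exp(8*I*pi/9) + 2*exp(2*I*pi/9)|^2]
  = (1/9)[(49) + (11 + 7*exp(-4*I*pi/9) + 5*exp(-2*I*pi/3) + 3*exp(-2*I*pi/9) + 4*exp(-8*I*pi/9) + 4*exp(8*I*pi/9) + 3*exp(2*I*pi/9) + 5*exp(2*I*pi/3) + 7*exp(4*I*pi/9)) + (11 + 5*exp(-2*I*pi/3) + 3*exp(-4*I*pi/9) + 4*exp(-2*I*pi/9) + 7*exp(-8*I*pi/9) + 7*exp(8*I*pi/9) + 4*exp(2*I*pi/9) + 3*exp(4*I*pi/9) + 5*exp(2*I*pi/3)) + (7) + (11 + 7*exp(-2*I*pi/9) + 5*exp(-2*I*pi/3) + 4*exp(-4*I*pi/9) + 3*exp(-8*I*pi/9) + 3*exp(8*I*pi/9) + 4*exp(4*I*pi/9) + 5*exp(2*I*pi/3) + 7*exp(2*I*pi/9)) + (11 + 7*exp(-2*I*pi/9) + 5*exp(-2*I*pi/3) + 4*exp(-4*I*pi/9) + 3*exp(-8*I*pi/9) + 3*exp(8*I*pi/9) + 4*exp(4*I*pi/9) + 5*exp(2*I*pi/3) + 7*exp(2*I*pi/9)) + (7) + (11 + 5*exp(-2*I*pi/3) + 3*exp(-4*I*pi/9) + 4*exp(-2*I*pi/9) + 7*exp(-8*I*pi/9) + 7*exp(8*I*pi/9) + 4*exp(2*I*pi/9) + 3*exp(4*I*pi/9) + 5*exp(2*I*pi/3)) + (11 + 7*exp(-4*I*pi/9) + 5*exp(-2*I*pi/3) + 3*exp(-2*I*pi/9) + 4*exp(-8*I*pi/9) + 4*exp(8*I*pi/9) + 3*exp(2*I*pi/9) + 5*exp(2*I*pi/3) + 7*exp(4*I*pi/9))] = 99/9 = 11.
(Exp terms are combined using exp(i*s)*conj(exp(i*t)) = exp(i*(s-t)), and sums of them are collapsed using the identity that for every m > 1 the m distinct m-th roots of unity sum to 0, e.g. 1 + exp(2*I*pi/3) + exp(-2*I*pi/3) = 0.)
A character is irreducible iff <chi, chi> = 1, so this representation is reducible.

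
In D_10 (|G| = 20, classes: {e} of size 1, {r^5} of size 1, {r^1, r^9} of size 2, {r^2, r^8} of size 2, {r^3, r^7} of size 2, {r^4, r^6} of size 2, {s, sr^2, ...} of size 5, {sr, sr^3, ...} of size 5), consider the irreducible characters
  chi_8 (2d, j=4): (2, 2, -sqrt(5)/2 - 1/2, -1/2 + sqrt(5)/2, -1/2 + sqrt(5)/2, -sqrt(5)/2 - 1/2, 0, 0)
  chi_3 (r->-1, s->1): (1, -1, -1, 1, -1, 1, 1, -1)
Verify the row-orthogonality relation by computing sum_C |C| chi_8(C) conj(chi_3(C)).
Sum = 0; so <chi_8, chi_3> = 0 (distinct irreducibles are orthogonal).

Explanation: Compute term by term over conjugacy classes (|C| * chi_8(C) * conj(chi_3(C))):
  1*(2)*conj(1) + 1*(2)*conj(-1) + 2*(-sqrt(5)/2 - 1/2)*conj(-1) + 2*(-1/2 + sqrt(5)/2)*conj(1) + 2*(-1/2 + sqrt(5)/2)*conj(-1) + 2*(-sqrt(5)/2 - 1/2)*conj(1) + 5*(0)*conj(1) + 5*(0)*conj(-1)
  = (2) + (-2) + (1 + sqrt(5)) + (-1 + sqrt(5)) + (1 - sqrt(5)) + (-sqrt(5) - 1) + (0) + (0)
  = 0.
Dividing by |G| = 20 gives 0/20 = 0, matching the row-orthogonality relation <chi_8, chi_3> = [chi_8 = chi_3].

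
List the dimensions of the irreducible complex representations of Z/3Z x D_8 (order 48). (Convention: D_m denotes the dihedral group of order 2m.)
Dimensions: 1, 1, 1, 1, 1, 1, 1, 1, 1, 1, 1, 1, 2, 2, 2, 2, 2, 2, 2, 2, 2

Details: There are 21 irreducibles (= number of conjugacy classes). Their dimensions d_i satisfy sum d_i^2 = |G| = 48: 1 + 1 + 1 + 1 + 1 + 1 + 1 + 1 + 1 + 1 + 1 + 1 + 4 + 4 + 4 + 4 + 4 + 4 + 4 + 4 + 4 = 48. (For the product with Z/3Z: each of the 3 1-dim characters of Z/3Z tensors with each irrep of D_8, giving 3 copies of each D_8-dimension.)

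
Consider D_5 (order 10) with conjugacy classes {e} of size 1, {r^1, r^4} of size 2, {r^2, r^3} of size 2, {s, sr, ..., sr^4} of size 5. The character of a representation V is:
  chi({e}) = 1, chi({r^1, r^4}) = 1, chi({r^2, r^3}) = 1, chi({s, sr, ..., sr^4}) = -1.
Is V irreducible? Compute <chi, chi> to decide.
Irreducible: <chi, chi> = 1.

Working: <chi, chi> = (1/|G|) sum_C |C| * |chi(C)|^2 = (1/10)[1*|1|^2 + 2*|1|^2 + 2*|1|^2 + 5*|-1|^2]
  = (1/10)[(1) + (2) + (2) + (5)] = 10/10 = 1.
A character is irreducible iff <chi, chi> = 1, so this representation is irreducible.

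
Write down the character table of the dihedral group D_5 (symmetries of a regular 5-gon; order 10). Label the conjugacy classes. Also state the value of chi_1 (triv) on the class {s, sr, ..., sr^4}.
Conjugacy classes: {e} of size 1, {r^1, r^4} of size 2, {r^2, r^3} of size 2, {s, sr, ..., sr^4} of size 5.
Character table:
  irrep \ class              {e} (size 1)  {r^1, r^4} (size 2)  {r^2, r^3} (size 2)  {s, sr, ..., sr^4} (size 5)
  chi_1 (triv)               1             1                    1                    1                          
  chi_2 (sign: r->1, s->-1)  1             1                    1                    -1                         
  chi_3 (2d, j=1)            2             -1/2 + sqrt(5)/2     -sqrt(5)/2 - 1/2     0                          
  chi_4 (2d, j=2)            2             -sqrt(5)/2 - 1/2     -1/2 + sqrt(5)/2     0                          

Spot check: chi_1 (triv) on {s, sr, ..., sr^4} = 1.

Solution. D_5 has order 2*5 = 10 with 4 conjugacy classes, hence 4 irreducibles. Sum of squared dims 1 + 1 + 4 + 4 = 10 = |G|. Linear characters come from the abelianisation; the 2-dimensional irreps have character r^k -> 2*cos(2*pi*j*k/5), reflections -> 0.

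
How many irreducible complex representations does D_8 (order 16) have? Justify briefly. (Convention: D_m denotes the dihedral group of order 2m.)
7

Proof sketch: The number of irreducible complex representations of a finite group equals its number of conjugacy classes. D_8 has 7 conjugacy classes (n/2 + 3 for n even), so D_8 (order 16) has exactly 7 irreducible complex representations.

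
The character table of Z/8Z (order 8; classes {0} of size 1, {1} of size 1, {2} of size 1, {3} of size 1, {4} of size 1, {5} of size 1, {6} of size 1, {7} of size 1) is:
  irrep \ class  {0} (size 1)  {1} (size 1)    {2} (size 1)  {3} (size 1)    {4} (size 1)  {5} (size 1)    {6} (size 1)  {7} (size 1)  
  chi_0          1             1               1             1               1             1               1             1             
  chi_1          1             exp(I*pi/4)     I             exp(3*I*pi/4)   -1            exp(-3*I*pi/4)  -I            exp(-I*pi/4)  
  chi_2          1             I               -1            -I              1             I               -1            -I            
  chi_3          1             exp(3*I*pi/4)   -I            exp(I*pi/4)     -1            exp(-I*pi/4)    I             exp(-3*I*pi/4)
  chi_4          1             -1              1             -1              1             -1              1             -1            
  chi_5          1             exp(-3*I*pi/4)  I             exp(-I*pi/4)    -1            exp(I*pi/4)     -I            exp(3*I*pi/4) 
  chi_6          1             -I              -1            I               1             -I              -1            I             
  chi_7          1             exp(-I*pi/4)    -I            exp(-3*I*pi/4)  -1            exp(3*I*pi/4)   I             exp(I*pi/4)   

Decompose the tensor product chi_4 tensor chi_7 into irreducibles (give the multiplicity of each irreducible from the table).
chi_4 tensor chi_7 = chi_3 (all other irreducibles have multiplicity 0).

Why: The character of a tensor product is the pointwise product (chi_4 * chi_7)(C) = chi_4(C) * chi_7(C):
  {0}: (1)*(1), {1}: (-1)*(exp(-I*pi/4)), {2}: (1)*(-I), {3}: (-1)*(exp(-3*I*pi/4)), {4}: (1)*(-1), {5}: (-1)*(exp(3*I*pi/4)), {6}: (1)*(I), {7}: (-1)*(exp(I*pi/4))
so (chi_4 * chi_7) takes values
  {0} -> 1, {1} -> -exp(-I*pi/4), {2} -> -I, {3} -> -exp(-3*I*pi/4), {4} -> -1, {5} -> -exp(3*I*pi/4), {6} -> I, {7} -> -exp(I*pi/4).
Now take the inner product of this character with each irreducible chi from the table, <chi_4*chi_7, chi> = (1/8) sum_C |C| (chi_4*chi_7)(C) conj(chi(C)):
  <chi_4*chi_7, chi_0> = (1/8)[1*(1)*conj(1) + 1*(-exp(-I*pi/4))*conj(1) + 1*(-I)*conj(1) + 1*(-exp(-3*I*pi/4))*conj(1) + 1*(-1)*conj(1) + 1*(-exp(3*I*pi/4))*conj(1) + 1*(I)*conj(1) + 1*(-exp(I*pi/4))*conj(1)]
      = (1/8)[(1) + (-exp(-I*pi/4)) + (-I) + (-exp(-3*I*pi/4)) + (-1) + (-exp(3*I*pi/4)) + (I) + (-exp(I*pi/4))] = 0/8 = 0
  <chi_4*chi_7, chi_1> = (1/8)[1*(1)*conj(1) + 1*(-exp(-I*pi/4))*conj(exp(I*pi/4)) + 1*(-I)*conj(I) + 1*(-exp(-3*I*pi/4))*conj(exp(3*I*pi/4)) + 1*(-1)*conj(-1) + 1*(-exp(3*I*pi/4))*conj(exp(-3*I*pi/4)) + 1*(I)*conj(-I) + 1*(-exp(I*pi/4))*conj(exp(-I*pi/4))]
      = (1/8)[(1) + (I) + (-1) + (-I) + (1) + (I) + (-1) + (-I)] = 0/8 = 0
  <chi_4*chi_7, chi_2> = (1/8)[1*(1)*conj(1) + 1*(-exp(-I*pi/4))*conj(I) + 1*(-I)*conj(-1) + 1*(-exp(-3*I*pi/4))*conj(-I) + 1*(-1)*conj(1) + 1*(-exp(3*I*pi/4))*conj(I) + 1*(I)*conj(-1) + 1*(-exp(I*pi/4))*conj(-I)]
      = (1/8)[(1) + (exp(I*pi/4)) + (I) + (-exp(-I*pi/4)) + (-1) + (exp(-3*I*pi/4)) + (-I) + (-exp(3*I*pi/4))] = 0/8 = 0
  <chi_4*chi_7, chi_3> = (1/8)[1*(1)*conj(1) + 1*(-exp(-I*pi/4))*conj(exp(3*I*pi/4)) + 1*(-I)*conj(-I) + 1*(-exp(-3*I*pi/4))*conj(exp(I*pi/4)) + 1*(-1)*conj(-1) + 1*(-exp(3*I*pi/4))*conj(exp(-I*pi/4)) + 1*(I)*conj(I) + 1*(-exp(I*pi/4))*conj(exp(-3*I*pi/4))]
      = (1/8)[(1) + (1) + (1) + (1) + (1) + (1) + (1) + (1)] = 8/8 = 1
  <chi_4*chi_7, chi_4> = (1/8)[1*(1)*conj(1) + 1*(-exp(-I*pi/4))*conj(-1) + 1*(-I)*conj(1) + 1*(-exp(-3*I*pi/4))*conj(-1) + 1*(-1)*conj(1) + 1*(-exp(3*I*pi/4))*conj(-1) + 1*(I)*conj(1) + 1*(-exp(I*pi/4))*conj(-1)]
      = (1/8)[(1) + (exp(-I*pi/4)) + (-I) + (exp(-3*I*pi/4)) + (-1) + (exp(3*I*pi/4)) + (I) + (exp(I*pi/4))] = 0/8 = 0
  <chi_4*chi_7, chi_5> = (1/8)[1*(1)*conj(1) + 1*(-exp(-I*pi/4))*conj(exp(-3*I*pi/4)) + 1*(-I)*conj(I) + 1*(-exp(-3*I*pi/4))*conj(exp(-I*pi/4)) + 1*(-1)*conj(-1) + 1*(-exp(3*I*pi/4))*conj(exp(I*pi/4)) + 1*(I)*conj(-I) + 1*(-exp(I*pi/4))*conj(exp(3*I*pi/4))]
      = (1/8)[(1) + (-I) + (-1) + (I) + (1) + (-I) + (-1) + (I)] = 0/8 = 0
  <chi_4*chi_7, chi_6> = (1/8)[1*(1)*conj(1) + 1*(-exp(-I*pi/4))*conj(-I) + 1*(-I)*conj(-1) + 1*(-exp(-3*I*pi/4))*conj(I) + 1*(-1)*conj(1) + 1*(-exp(3*I*pi/4))*conj(-I) + 1*(I)*conj(-1) + 1*(-exp(I*pi/4))*conj(I)]
      = (1/8)[(1) + (-exp(I*pi/4)) + (I) + (exp(-I*pi/4)) + (-1) + (-exp(-3*I*pi/4)) + (-I) + (exp(3*I*pi/4))] = 0/8 = 0
  <chi_4*chi_7, chi_7> = (1/8)[1*(1)*conj(1) + 1*(-exp(-I*pi/4))*conj(exp(-I*pi/4)) + 1*(-I)*conj(-I) + 1*(-exp(-3*I*pi/4))*conj(exp(-3*I*pi/4)) + 1*(-1)*conj(-1) + 1*(-exp(3*I*pi/4))*conj(exp(3*I*pi/4)) + 1*(I)*conj(I) + 1*(-exp(I*pi/4))*conj(exp(I*pi/4))]
      = (1/8)[(1) + (-1) + (1) + (-1) + (1) + (-1) + (1) + (-1)] = 0/8 = 0
(Exp terms are combined using exp(i*s)*conj(exp(i*t)) = exp(i*(s-t)), and sums of them are collapsed using the identity that for every m > 1 the m distinct m-th roots of unity sum to 0, e.g. 1 + exp(2*I*pi/3) + exp(-2*I*pi/3) = 0.)
Hence the multiplicities are chi_3: 1. Dimension check: dim(chi_4)*dim(chi_7) = 1*1 = 1 and sum (mult * dim) = 1*1 = 1.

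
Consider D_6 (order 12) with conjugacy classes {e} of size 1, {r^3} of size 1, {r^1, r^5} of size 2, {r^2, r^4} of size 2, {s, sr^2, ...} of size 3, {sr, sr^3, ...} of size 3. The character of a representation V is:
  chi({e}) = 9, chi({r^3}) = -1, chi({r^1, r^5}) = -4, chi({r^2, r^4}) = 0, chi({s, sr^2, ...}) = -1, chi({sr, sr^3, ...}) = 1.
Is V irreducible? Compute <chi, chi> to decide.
Not irreducible (reducible): <chi, chi> = 10 > 1.

<chi, chi> = (1/|G|) sum_C |C| * |chi(C)|^2 = (1/12)[1*|9|^2 + 1*|-1|^2 + 2*|-4|^2 + 2*|0|^2 + 3*|-1|^2 + 3*|1|^2]
  = (1/12)[(81) + (1) + (32) + (0) + (3) + (3)] = 120/12 = 10.
A character is irreducible iff <chi, chi> = 1, so this representation is reducible.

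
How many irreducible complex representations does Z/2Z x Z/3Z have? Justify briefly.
6

Solution. The number of irreducible complex representations of a finite group equals its number of conjugacy classes. Z/2Z x Z/3Z is abelian of order 6, so every element is its own conjugacy class: 6 classes, so Z/2Z x Z/3Z (order 6) has exactly 6 irreducible complex representations.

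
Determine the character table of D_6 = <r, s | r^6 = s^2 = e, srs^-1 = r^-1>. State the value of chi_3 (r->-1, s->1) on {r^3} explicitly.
Conjugacy classes: {e} of size 1, {r^3} of size 1, {r^1, r^5} of size 2, {r^2, r^4} of size 2, {s, sr^2, ...} of size 3, {sr, sr^3, ...} of size 3.
Character table:
  irrep \ class              {e} (size 1)  {r^3} (size 1)  {r^1, r^5} (size 2)  {r^2, r^4} (size 2)  {s, sr^2, ...} (size 3)  {sr, sr^3, ...} (size 3)
  chi_1 (triv)               1             1               1                    1                    1                        1                       
  chi_2 (sign: r->1, s->-1)  1             1               1                    1                    -1                       -1                      
  chi_3 (r->-1, s->1)        1             -1              -1                   1                    1                        -1                      
  chi_4 (r->-1, s->-1)       1             -1              -1                   1                    -1                       1                       
  chi_5 (2d, j=1)            2             -2              1                    -1                   0                        0                       
  chi_6 (2d, j=2)            2             2               -1                   -1                   0                        0                       

Spot check: chi_3 (r->-1, s->1) on {r^3} = -1.

Justification: D_6 has order 2*6 = 12 with 6 conjugacy classes, hence 6 irreducibles. Sum of squared dims 1 + 1 + 1 + 1 + 4 + 4 = 12 = |G|. Linear characters come from the abelianisation; the 2-dimensional irreps have character r^k -> 2*cos(2*pi*j*k/6), reflections -> 0.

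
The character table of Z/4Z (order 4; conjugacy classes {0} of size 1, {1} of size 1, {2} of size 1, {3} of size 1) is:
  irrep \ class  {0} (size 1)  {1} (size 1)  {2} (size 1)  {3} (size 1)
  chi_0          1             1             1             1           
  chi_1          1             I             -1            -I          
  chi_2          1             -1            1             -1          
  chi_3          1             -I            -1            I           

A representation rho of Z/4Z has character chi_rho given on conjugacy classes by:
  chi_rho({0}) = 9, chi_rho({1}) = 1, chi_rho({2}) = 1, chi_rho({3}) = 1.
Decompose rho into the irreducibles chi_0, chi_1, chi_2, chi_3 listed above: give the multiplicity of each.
Multiplicities: chi_0: 3, chi_1: 2, chi_2: 2, chi_3: 2.

Explanation: Use <chi_rho, chi> = (1/|G|) sum_C |C| * chi_rho(C) * conj(chi(C)) with |G| = 4 for each irreducible chi in the table:
  <chi_rho, chi_0> = (1/4)[1*(9)*conj(1) + 1*(1)*conj(1) + 1*(1)*conj(1) + 1*(1)*conj(1)]
      = (1/4)[(9) + (1) + (1) + (1)] = 12/4 = 3
  <chi_rho, chi_1> = (1/4)[1*(9)*conj(1) + 1*(1)*conj(I) + 1*(1)*conj(-1) + 1*(1)*conj(-I)]
      = (1/4)[(9) + (-I) + (-1) + (I)] = 8/4 = 2
  <chi_rho, chi_2> = (1/4)[1*(9)*conj(1) + 1*(1)*conj(-1) + 1*(1)*conj(1) + 1*(1)*conj(-1)]
      = (1/4)[(9) + (-1) + (1) + (-1)] = 8/4 = 2
  <chi_rho, chi_3> = (1/4)[1*(9)*conj(1) + 1*(1)*conj(-I) + 1*(1)*conj(-1) + 1*(1)*conj(I)]
      = (1/4)[(9) + (I) + (-1) + (-I)] = 8/4 = 2
(Exp terms are combined using exp(i*s)*conj(exp(i*t)) = exp(i*(s-t)), and sums of them are collapsed using the identity that for every m > 1 the m distinct m-th roots of unity sum to 0, e.g. 1 + exp(2*I*pi/3) + exp(-2*I*pi/3) = 0.)
Dimension check: dim(rho) = sum (mult * dim) = 3*1 + 2*1 + 2*1 + 2*1 = 9 = chi_rho(e) = 9.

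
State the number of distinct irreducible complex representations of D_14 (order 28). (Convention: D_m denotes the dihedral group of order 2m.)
10

Solution. The number of irreducible complex representations of a finite group equals its number of conjugacy classes. D_14 has 10 conjugacy classes (n/2 + 3 for n even), so D_14 (order 28) has exactly 10 irreducible complex representations.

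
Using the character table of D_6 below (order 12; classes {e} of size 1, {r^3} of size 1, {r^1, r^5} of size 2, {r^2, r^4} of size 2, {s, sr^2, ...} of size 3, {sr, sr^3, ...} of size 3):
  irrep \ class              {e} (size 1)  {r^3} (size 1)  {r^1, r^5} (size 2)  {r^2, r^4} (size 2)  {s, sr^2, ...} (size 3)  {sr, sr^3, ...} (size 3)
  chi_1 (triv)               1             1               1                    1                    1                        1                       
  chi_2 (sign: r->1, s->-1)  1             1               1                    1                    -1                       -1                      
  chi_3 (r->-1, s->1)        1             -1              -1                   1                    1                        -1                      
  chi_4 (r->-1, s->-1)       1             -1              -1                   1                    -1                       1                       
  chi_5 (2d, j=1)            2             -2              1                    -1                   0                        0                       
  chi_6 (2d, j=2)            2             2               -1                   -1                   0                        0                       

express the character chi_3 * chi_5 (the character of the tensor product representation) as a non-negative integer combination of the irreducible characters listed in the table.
chi_3 tensor chi_5 = chi_6 (all other irreducibles have multiplicity 0).

Justification: The character of a tensor product is the pointwise product (chi_3 * chi_5)(C) = chi_3(C) * chi_5(C):
  {e}: (1)*(2), {r^3}: (-1)*(-2), {r^1, r^5}: (-1)*(1), {r^2, r^4}: (1)*(-1), {s, sr^2, ...}: (1)*(0), {sr, sr^3, ...}: (-1)*(0)
so (chi_3 * chi_5) takes values
  {e} -> 2, {r^3} -> 2, {r^1, r^5} -> -1, {r^2, r^4} -> -1, {s, sr^2, ...} -> 0, {sr, sr^3, ...} -> 0.
Now take the inner product of this character with each irreducible chi from the table, <chi_3*chi_5, chi> = (1/12) sum_C |C| (chi_3*chi_5)(C) conj(chi(C)):
  <chi_3*chi_5, chi_1> = (1/12)[1*(2)*conj(1) + 1*(2)*conj(1) + 2*(-1)*conj(1) + 2*(-1)*conj(1) + 3*(0)*conj(1) + 3*(0)*conj(1)]
      = (1/12)[(2) + (2) + (-2) + (-2) + (0) + (0)] = 0/12 = 0
  <chi_3*chi_5, chi_2> = (1/12)[1*(2)*conj(1) + 1*(2)*conj(1) + 2*(-1)*conj(1) + 2*(-1)*conj(1) + 3*(0)*conj(-1) + 3*(0)*conj(-1)]
      = (1/12)[(2) + (2) + (-2) + (-2) + (0) + (0)] = 0/12 = 0
  <chi_3*chi_5, chi_3> = (1/12)[1*(2)*conj(1) + 1*(2)*conj(-1) + 2*(-1)*conj(-1) + 2*(-1)*conj(1) + 3*(0)*conj(1) + 3*(0)*conj(-1)]
      = (1/12)[(2) + (-2) + (2) + (-2) + (0) + (0)] = 0/12 = 0
  <chi_3*chi_5, chi_4> = (1/12)[1*(2)*conj(1) + 1*(2)*conj(-1) + 2*(-1)*conj(-1) + 2*(-1)*conj(1) + 3*(0)*conj(-1) + 3*(0)*conj(1)]
      = (1/12)[(2) + (-2) + (2) + (-2) + (0) + (0)] = 0/12 = 0
  <chi_3*chi_5, chi_5> = (1/12)[1*(2)*conj(2) + 1*(2)*conj(-2) + 2*(-1)*conj(1) + 2*(-1)*conj(-1) + 3*(0)*conj(0) + 3*(0)*conj(0)]
      = (1/12)[(4) + (-4) + (-2) + (2) + (0) + (0)] = 0/12 = 0
  <chi_3*chi_5, chi_6> = (1/12)[1*(2)*conj(2) + 1*(2)*conj(2) + 2*(-1)*conj(-1) + 2*(-1)*conj(-1) + 3*(0)*conj(0) + 3*(0)*conj(0)]
      = (1/12)[(4) + (4) + (2) + (2) + (0) + (0)] = 12/12 = 1
Hence the multiplicities are chi_6: 1. Dimension check: dim(chi_3)*dim(chi_5) = 1*2 = 2 and sum (mult * dim) = 1*2 = 2.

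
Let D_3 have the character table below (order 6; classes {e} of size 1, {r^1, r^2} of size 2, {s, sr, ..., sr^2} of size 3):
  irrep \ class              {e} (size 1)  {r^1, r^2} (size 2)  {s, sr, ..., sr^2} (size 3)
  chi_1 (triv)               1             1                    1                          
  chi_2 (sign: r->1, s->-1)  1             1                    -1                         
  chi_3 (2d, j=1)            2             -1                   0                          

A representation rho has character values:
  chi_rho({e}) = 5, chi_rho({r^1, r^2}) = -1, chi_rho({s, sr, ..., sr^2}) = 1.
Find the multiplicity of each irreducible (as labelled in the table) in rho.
Multiplicities: chi_1: 1, chi_2: 0, chi_3: 2.

Reasoning: Use <chi_rho, chi> = (1/|G|) sum_C |C| * chi_rho(C) * conj(chi(C)) with |G| = 6 for each irreducible chi in the table:
  <chi_rho, chi_1> = (1/6)[1*(5)*conj(1) + 2*(-1)*conj(1) + 3*(1)*conj(1)]
      = (1/6)[(5) + (-2) + (3)] = 6/6 = 1
  <chi_rho, chi_2> = (1/6)[1*(5)*conj(1) + 2*(-1)*conj(1) + 3*(1)*conj(-1)]
      = (1/6)[(5) + (-2) + (-3)] = 0/6 = 0
  <chi_rho, chi_3> = (1/6)[1*(5)*conj(2) + 2*(-1)*conj(-1) + 3*(1)*conj(0)]
      = (1/6)[(10) + (2) + (0)] = 12/6 = 2
Dimension check: dim(rho) = sum (mult * dim) = 1*1 + 0*1 + 2*2 = 5 = chi_rho(e) = 5.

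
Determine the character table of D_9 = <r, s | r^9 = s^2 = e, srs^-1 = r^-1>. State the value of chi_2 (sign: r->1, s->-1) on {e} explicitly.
Conjugacy classes: {e} of size 1, {r^1, r^8} of size 2, {r^2, r^7} of size 2, {r^3, r^6} of size 2, {r^4, r^5} of size 2, {s, sr, ..., sr^8} of size 9.
Character table:
  irrep \ class              {e} (size 1)  {r^1, r^8} (size 2)  {r^2, r^7} (size 2)  {r^3, r^6} (size 2)  {r^4, r^5} (size 2)  {s, sr, ..., sr^8} (size 9)
  chi_1 (triv)               1             1                    1                    1                    1                    1                          
  chi_2 (sign: r->1, s->-1)  1             1                    1                    1                    1                    -1                         
  chi_3 (2d, j=1)            2             2*cos(2*pi/9)        2*cos(4*pi/9)        -1                   -2*cos(pi/9)         0                          
  chi_4 (2d, j=2)            2             2*cos(4*pi/9)        -2*cos(pi/9)         -1                   2*cos(2*pi/9)        0                          
  chi_5 (2d, j=3)            2             -1                   -1                   2                    -1                   0                          
  chi_6 (2d, j=4)            2             -2*cos(pi/9)         2*cos(2*pi/9)        -1                   2*cos(4*pi/9)        0                          

Spot check: chi_2 (sign: r->1, s->-1) on {e} = 1.

Working: D_9 has order 2*9 = 18 with 6 conjugacy classes, hence 6 irreducibles. Sum of squared dims 1 + 1 + 4 + 4 + 4 + 4 = 18 = |G|. Linear characters come from the abelianisation; the 2-dimensional irreps have character r^k -> 2*cos(2*pi*j*k/9), reflections -> 0.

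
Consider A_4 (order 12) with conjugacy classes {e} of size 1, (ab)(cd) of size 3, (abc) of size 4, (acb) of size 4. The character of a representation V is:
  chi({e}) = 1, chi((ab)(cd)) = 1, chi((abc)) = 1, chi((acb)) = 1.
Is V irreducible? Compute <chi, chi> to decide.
Irreducible: <chi, chi> = 1.

Explanation: <chi, chi> = (1/|G|) sum_C |C| * |chi(C)|^2 = (1/12)[1*|1|^2 + 3*|1|^2 + 4*|1|^2 + 4*|1|^2]
  = (1/12)[(1) + (3) + (4) + (4)] = 12/12 = 1.
(Exp terms are combined using exp(i*s)*conj(exp(i*t)) = exp(i*(s-t)), and sums of them are collapsed using the identity that for every m > 1 the m distinct m-th roots of unity sum to 0, e.g. 1 + exp(2*I*pi/3) + exp(-2*I*pi/3) = 0.)
A character is irreducible iff <chi, chi> = 1, so this representation is irreducible.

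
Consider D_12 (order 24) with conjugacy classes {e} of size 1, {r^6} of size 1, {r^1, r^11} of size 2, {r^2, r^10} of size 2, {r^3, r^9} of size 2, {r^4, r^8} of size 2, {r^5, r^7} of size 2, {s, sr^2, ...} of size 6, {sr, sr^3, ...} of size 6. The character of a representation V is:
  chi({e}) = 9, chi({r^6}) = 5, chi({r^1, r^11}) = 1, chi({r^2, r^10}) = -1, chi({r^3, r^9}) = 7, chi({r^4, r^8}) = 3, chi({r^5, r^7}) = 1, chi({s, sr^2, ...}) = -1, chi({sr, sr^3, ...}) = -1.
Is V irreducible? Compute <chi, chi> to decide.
Not irreducible (reducible): <chi, chi> = 10 > 1.

Solution. <chi, chi> = (1/|G|) sum_C |C| * |chi(C)|^2 = (1/24)[1*|9|^2 + 1*|5|^2 + 2*|1|^2 + 2*|-1|^2 + 2*|7|^2 + 2*|3|^2 + 2*|1|^2 + 6*|-1|^2 + 6*|-1|^2]
  = (1/24)[(81) + (25) + (2) + (2) + (98) + (18) + (2) + (6) + (6)] = 240/24 = 10.
A character is irreducible iff <chi, chi> = 1, so this representation is reducible.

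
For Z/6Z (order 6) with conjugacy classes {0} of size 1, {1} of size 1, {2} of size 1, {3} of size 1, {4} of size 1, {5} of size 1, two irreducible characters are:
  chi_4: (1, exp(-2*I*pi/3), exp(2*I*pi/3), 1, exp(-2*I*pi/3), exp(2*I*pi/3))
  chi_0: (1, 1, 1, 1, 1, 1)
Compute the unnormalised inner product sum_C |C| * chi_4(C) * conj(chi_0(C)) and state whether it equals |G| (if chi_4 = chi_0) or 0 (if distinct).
Sum = 0; so <chi_4, chi_0> = 0 (distinct irreducibles are orthogonal).

Proof sketch: Compute term by term over conjugacy classes (|C| * chi_4(C) * conj(chi_0(C))):
  1*(1)*conj(1) + 1*(exp(-2*I*pi/3))*conj(1) + 1*(exp(2*I*pi/3))*conj(1) + 1*(1)*conj(1) + 1*(exp(-2*I*pi/3))*conj(1) + 1*(exp(2*I*pi/3))*conj(1)
  = (1) + (exp(-2*I*pi/3)) + (exp(2*I*pi/3)) + (1) + (exp(-2*I*pi/3)) + (exp(2*I*pi/3))
  = 0.
(Exp terms are combined using exp(i*s)*conj(exp(i*t)) = exp(i*(s-t)), and sums of them are collapsed using the identity that for every m > 1 the m distinct m-th roots of unity sum to 0, e.g. 1 + exp(2*I*pi/3) + exp(-2*I*pi/3) = 0.)
Dividing by |G| = 6 gives 0/6 = 0, matching the row-orthogonality relation <chi_4, chi_0> = [chi_4 = chi_0].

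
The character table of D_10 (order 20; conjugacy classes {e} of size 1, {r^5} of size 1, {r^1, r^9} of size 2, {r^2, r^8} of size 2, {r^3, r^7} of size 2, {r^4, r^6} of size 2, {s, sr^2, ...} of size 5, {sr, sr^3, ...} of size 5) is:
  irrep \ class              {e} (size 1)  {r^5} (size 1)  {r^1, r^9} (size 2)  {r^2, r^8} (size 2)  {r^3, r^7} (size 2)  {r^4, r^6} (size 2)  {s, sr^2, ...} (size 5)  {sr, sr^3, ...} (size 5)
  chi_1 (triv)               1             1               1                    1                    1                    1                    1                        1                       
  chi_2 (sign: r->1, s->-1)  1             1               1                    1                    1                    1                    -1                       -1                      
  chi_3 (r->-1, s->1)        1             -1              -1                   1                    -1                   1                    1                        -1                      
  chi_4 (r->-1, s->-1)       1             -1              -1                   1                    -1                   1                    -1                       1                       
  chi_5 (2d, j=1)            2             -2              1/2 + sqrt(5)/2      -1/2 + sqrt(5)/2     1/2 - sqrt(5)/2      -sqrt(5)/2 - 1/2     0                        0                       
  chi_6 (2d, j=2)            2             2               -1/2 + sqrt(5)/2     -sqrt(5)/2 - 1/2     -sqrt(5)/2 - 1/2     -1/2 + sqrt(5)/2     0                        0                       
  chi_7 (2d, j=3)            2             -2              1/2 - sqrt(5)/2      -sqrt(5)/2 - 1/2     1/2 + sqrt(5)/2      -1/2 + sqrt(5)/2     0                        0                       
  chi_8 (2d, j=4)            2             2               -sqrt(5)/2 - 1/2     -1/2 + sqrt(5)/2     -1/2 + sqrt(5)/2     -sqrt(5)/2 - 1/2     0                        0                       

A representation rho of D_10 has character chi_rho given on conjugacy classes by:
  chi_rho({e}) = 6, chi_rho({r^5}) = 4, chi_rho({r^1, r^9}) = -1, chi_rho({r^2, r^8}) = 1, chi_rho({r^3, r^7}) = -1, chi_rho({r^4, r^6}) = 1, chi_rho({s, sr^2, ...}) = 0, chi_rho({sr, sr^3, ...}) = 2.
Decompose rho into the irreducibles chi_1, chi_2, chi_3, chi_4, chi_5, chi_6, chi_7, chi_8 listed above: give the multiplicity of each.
Multiplicities: chi_1: 1, chi_2: 0, chi_3: 0, chi_4: 1, chi_5: 0, chi_6: 1, chi_7: 0, chi_8: 1.

Solution. Use <chi_rho, chi> = (1/|G|) sum_C |C| * chi_rho(C) * conj(chi(C)) with |G| = 20 for each irreducible chi in the table:
  <chi_rho, chi_1> = (1/20)[1*(6)*conj(1) + 1*(4)*conj(1) + 2*(-1)*conj(1) + 2*(1)*conj(1) + 2*(-1)*conj(1) + 2*(1)*conj(1) + 5*(0)*conj(1) + 5*(2)*conj(1)]
      = (1/20)[(6) + (4) + (-2) + (2) + (-2) + (2) + (0) + (10)] = 20/20 = 1
  <chi_rho, chi_2> = (1/20)[1*(6)*conj(1) + 1*(4)*conj(1) + 2*(-1)*conj(1) + 2*(1)*conj(1) + 2*(-1)*conj(1) + 2*(1)*conj(1) + 5*(0)*conj(-1) + 5*(2)*conj(-1)]
      = (1/20)[(6) + (4) + (-2) + (2) + (-2) + (2) + (0) + (-10)] = 0/20 = 0
  <chi_rho, chi_3> = (1/20)[1*(6)*conj(1) + 1*(4)*conj(-1) + 2*(-1)*conj(-1) + 2*(1)*conj(1) + 2*(-1)*conj(-1) + 2*(1)*conj(1) + 5*(0)*conj(1) + 5*(2)*conj(-1)]
      = (1/20)[(6) + (-4) + (2) + (2) + (2) + (2) + (0) + (-10)] = 0/20 = 0
  <chi_rho, chi_4> = (1/20)[1*(6)*conj(1) + 1*(4)*conj(-1) + 2*(-1)*conj(-1) + 2*(1)*conj(1) + 2*(-1)*conj(-1) + 2*(1)*conj(1) + 5*(0)*conj(-1) + 5*(2)*conj(1)]
      = (1/20)[(6) + (-4) + (2) + (2) + (2) + (2) + (0) + (10)] = 20/20 = 1
  <chi_rho, chi_5> = (1/20)[1*(6)*conj(2) + 1*(4)*conj(-2) + 2*(-1)*conj(1/2 + sqrt(5)/2) + 2*(1)*conj(-1/2 + sqrt(5)/2) + 2*(-1)*conj(1/2 - sqrt(5)/2) + 2*(1)*conj(-sqrt(5)/2 - 1/2) + 5*(0)*conj(0) + 5*(2)*conj(0)]
      = (1/20)[(12) + (-8) + (-sqrt(5) - 1) + (-1 + sqrt(5)) + (-1 + sqrt(5)) + (-sqrt(5) - 1) + (0) + (0)] = 0/20 = 0
  <chi_rho, chi_6> = (1/20)[1*(6)*conj(2) + 1*(4)*conj(2) + 2*(-1)*conj(-1/2 + sqrt(5)/2) + 2*(1)*conj(-sqrt(5)/2 - 1/2) + 2*(-1)*conj(-sqrt(5)/2 - 1/2) + 2*(1)*conj(-1/2 + sqrt(5)/2) + 5*(0)*conj(0) + 5*(2)*conj(0)]
      = (1/20)[(12) + (8) + (1 - sqrt(5)) + (-sqrt(5) - 1) + (1 + sqrt(5)) + (-1 + sqrt(5)) + (0) + (0)] = 20/20 = 1
  <chi_rho, chi_7> = (1/20)[1*(6)*conj(2) + 1*(4)*conj(-2) + 2*(-1)*conj(1/2 - sqrt(5)/2) + 2*(1)*conj(-sqrt(5)/2 - 1/2) + 2*(-1)*conj(1/2 + sqrt(5)/2) + 2*(1)*conj(-1/2 + sqrt(5)/2) + 5*(0)*conj(0) + 5*(2)*conj(0)]
      = (1/20)[(12) + (-8) + (-1 + sqrt(5)) + (-sqrt(5) - 1) + (-sqrt(5) - 1) + (-1 + sqrt(5)) + (0) + (0)] = 0/20 = 0
  <chi_rho, chi_8> = (1/20)[1*(6)*conj(2) + 1*(4)*conj(2) + 2*(-1)*conj(-sqrt(5)/2 - 1/2) + 2*(1)*conj(-1/2 + sqrt(5)/2) + 2*(-1)*conj(-1/2 + sqrt(5)/2) + 2*(1)*conj(-sqrt(5)/2 - 1/2) + 5*(0)*conj(0) + 5*(2)*conj(0)]
      = (1/20)[(12) + (8) + (1 + sqrt(5)) + (-1 + sqrt(5)) + (1 - sqrt(5)) + (-sqrt(5) - 1) + (0) + (0)] = 20/20 = 1
Dimension check: dim(rho) = sum (mult * dim) = 1*1 + 0*1 + 0*1 + 1*1 + 0*2 + 1*2 + 0*2 + 1*2 = 6 = chi_rho(e) = 6.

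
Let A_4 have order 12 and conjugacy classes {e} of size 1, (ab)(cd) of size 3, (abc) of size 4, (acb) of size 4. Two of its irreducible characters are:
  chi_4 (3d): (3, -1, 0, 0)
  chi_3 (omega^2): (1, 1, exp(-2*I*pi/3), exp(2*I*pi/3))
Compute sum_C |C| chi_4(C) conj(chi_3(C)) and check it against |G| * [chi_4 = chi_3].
Sum = 0; so <chi_4, chi_3> = 0 (distinct irreducibles are orthogonal).

Why: Compute term by term over conjugacy classes (|C| * chi_4(C) * conj(chi_3(C))):
  1*(3)*conj(1) + 3*(-1)*conj(1) + 4*(0)*conj(exp(-2*I*pi/3)) + 4*(0)*conj(exp(2*I*pi/3))
  = (3) + (-3) + (0) + (0)
  = 0.
(Exp terms are combined using exp(i*s)*conj(exp(i*t)) = exp(i*(s-t)), and sums of them are collapsed using the identity that for every m > 1 the m distinct m-th roots of unity sum to 0, e.g. 1 + exp(2*I*pi/3) + exp(-2*I*pi/3) = 0.)
Dividing by |G| = 12 gives 0/12 = 0, matching the row-orthogonality relation <chi_4, chi_3> = [chi_4 = chi_3].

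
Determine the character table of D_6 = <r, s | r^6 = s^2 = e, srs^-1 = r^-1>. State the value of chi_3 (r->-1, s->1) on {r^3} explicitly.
Conjugacy classes: {e} of size 1, {r^3} of size 1, {r^1, r^5} of size 2, {r^2, r^4} of size 2, {s, sr^2, ...} of size 3, {sr, sr^3, ...} of size 3.
Character table:
  irrep \ class              {e} (size 1)  {r^3} (size 1)  {r^1, r^5} (size 2)  {r^2, r^4} (size 2)  {s, sr^2, ...} (size 3)  {sr, sr^3, ...} (size 3)
  chi_1 (triv)               1             1               1                    1                    1                        1                       
  chi_2 (sign: r->1, s->-1)  1             1               1                    1                    -1                       -1                      
  chi_3 (r->-1, s->1)        1             -1              -1                   1                    1                        -1                      
  chi_4 (r->-1, s->-1)       1             -1              -1                   1                    -1                       1                       
  chi_5 (2d, j=1)            2             -2              1                    -1                   0                        0                       
  chi_6 (2d, j=2)            2             2               -1                   -1                   0                        0                       

Spot check: chi_3 (r->-1, s->1) on {r^3} = -1.

Why: D_6 has order 2*6 = 12 with 6 conjugacy classes, hence 6 irreducibles. Sum of squared dims 1 + 1 + 1 + 1 + 4 + 4 = 12 = |G|. Linear characters come from the abelianisation; the 2-dimensional irreps have character r^k -> 2*cos(2*pi*j*k/6), reflections -> 0.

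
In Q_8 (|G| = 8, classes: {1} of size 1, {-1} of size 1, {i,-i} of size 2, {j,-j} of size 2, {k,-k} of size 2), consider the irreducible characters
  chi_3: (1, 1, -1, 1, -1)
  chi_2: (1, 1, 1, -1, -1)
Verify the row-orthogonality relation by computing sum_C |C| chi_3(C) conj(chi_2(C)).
Sum = 0; so <chi_3, chi_2> = 0 (distinct irreducibles are orthogonal).

Working: Compute term by term over conjugacy classes (|C| * chi_3(C) * conj(chi_2(C))):
  1*(1)*conj(1) + 1*(1)*conj(1) + 2*(-1)*conj(1) + 2*(1)*conj(-1) + 2*(-1)*conj(-1)
  = (1) + (1) + (-2) + (-2) + (2)
  = 0.
Dividing by |G| = 8 gives 0/8 = 0, matching the row-orthogonality relation <chi_3, chi_2> = [chi_3 = chi_2].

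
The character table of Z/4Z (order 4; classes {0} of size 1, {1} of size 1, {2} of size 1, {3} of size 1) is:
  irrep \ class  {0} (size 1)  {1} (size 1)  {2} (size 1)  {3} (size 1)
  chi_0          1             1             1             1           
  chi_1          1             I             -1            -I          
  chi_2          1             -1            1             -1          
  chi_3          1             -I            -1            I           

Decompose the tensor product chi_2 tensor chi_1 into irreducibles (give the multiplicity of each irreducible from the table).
chi_2 tensor chi_1 = chi_3 (all other irreducibles have multiplicity 0).

Details: The character of a tensor product is the pointwise product (chi_2 * chi_1)(C) = chi_2(C) * chi_1(C):
  {0}: (1)*(1), {1}: (-1)*(I), {2}: (1)*(-1), {3}: (-1)*(-I)
so (chi_2 * chi_1) takes values
  {0} -> 1, {1} -> -I, {2} -> -1, {3} -> I.
Now take the inner product of this character with each irreducible chi from the table, <chi_2*chi_1, chi> = (1/4) sum_C |C| (chi_2*chi_1)(C) conj(chi(C)):
  <chi_2*chi_1, chi_0> = (1/4)[1*(1)*conj(1) + 1*(-I)*conj(1) + 1*(-1)*conj(1) + 1*(I)*conj(1)]
      = (1/4)[(1) + (-I) + (-1) + (I)] = 0/4 = 0
  <chi_2*chi_1, chi_1> = (1/4)[1*(1)*conj(1) + 1*(-I)*conj(I) + 1*(-1)*conj(-1) + 1*(I)*conj(-I)]
      = (1/4)[(1) + (-1) + (1) + (-1)] = 0/4 = 0
  <chi_2*chi_1, chi_2> = (1/4)[1*(1)*conj(1) + 1*(-I)*conj(-1) + 1*(-1)*conj(1) + 1*(I)*conj(-1)]
      = (1/4)[(1) + (I) + (-1) + (-I)] = 0/4 = 0
  <chi_2*chi_1, chi_3> = (1/4)[1*(1)*conj(1) + 1*(-I)*conj(-I) + 1*(-1)*conj(-1) + 1*(I)*conj(I)]
      = (1/4)[(1) + (1) + (1) + (1)] = 4/4 = 1
(Exp terms are combined using exp(i*s)*conj(exp(i*t)) = exp(i*(s-t)), and sums of them are collapsed using the identity that for every m > 1 the m distinct m-th roots of unity sum to 0, e.g. 1 + exp(2*I*pi/3) + exp(-2*I*pi/3) = 0.)
Hence the multiplicities are chi_3: 1. Dimension check: dim(chi_2)*dim(chi_1) = 1*1 = 1 and sum (mult * dim) = 1*1 = 1.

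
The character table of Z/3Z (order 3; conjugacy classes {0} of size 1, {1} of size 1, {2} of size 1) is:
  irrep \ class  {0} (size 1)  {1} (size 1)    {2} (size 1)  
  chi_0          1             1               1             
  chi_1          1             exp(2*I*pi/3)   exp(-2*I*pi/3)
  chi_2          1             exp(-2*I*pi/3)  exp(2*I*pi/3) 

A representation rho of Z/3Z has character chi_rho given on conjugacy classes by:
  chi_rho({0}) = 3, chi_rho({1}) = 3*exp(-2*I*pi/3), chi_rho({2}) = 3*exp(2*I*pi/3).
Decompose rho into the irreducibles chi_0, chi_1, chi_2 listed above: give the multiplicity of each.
Multiplicities: chi_0: 0, chi_1: 0, chi_2: 3.

Details: Use <chi_rho, chi> = (1/|G|) sum_C |C| * chi_rho(C) * conj(chi(C)) with |G| = 3 for each irreducible chi in the table:
  <chi_rho, chi_0> = (1/3)[1*(3)*conj(1) + 1*(3*exp(-2*I*pi/3))*conj(1) + 1*(3*exp(2*I*pi/3))*conj(1)]
      = (1/3)[(3) + (3*exp(-2*I*pi/3)) + (3*exp(2*I*pi/3))] = 0/3 = 0
  <chi_rho, chi_1> = (1/3)[1*(3)*conj(1) + 1*(3*exp(-2*I*pi/3))*conj(exp(2*I*pi/3)) + 1*(3*exp(2*I*pi/3))*conj(exp(-2*I*pi/3))]
      = (1/3)[(3) + (3*exp(2*I*pi/3)) + (3*exp(-2*I*pi/3))] = 0/3 = 0
  <chi_rho, chi_2> = (1/3)[1*(3)*conj(1) + 1*(3*exp(-2*I*pi/3))*conj(exp(-2*I*pi/3)) + 1*(3*exp(2*I*pi/3))*conj(exp(2*I*pi/3))]
      = (1/3)[(3) + (3) + (3)] = 9/3 = 3
(Exp terms are combined using exp(i*s)*conj(exp(i*t)) = exp(i*(s-t)), and sums of them are collapsed using the identity that for every m > 1 the m distinct m-th roots of unity sum to 0, e.g. 1 + exp(2*I*pi/3) + exp(-2*I*pi/3) = 0.)
Dimension check: dim(rho) = sum (mult * dim) = 0*1 + 0*1 + 3*1 = 3 = chi_rho(e) = 3.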